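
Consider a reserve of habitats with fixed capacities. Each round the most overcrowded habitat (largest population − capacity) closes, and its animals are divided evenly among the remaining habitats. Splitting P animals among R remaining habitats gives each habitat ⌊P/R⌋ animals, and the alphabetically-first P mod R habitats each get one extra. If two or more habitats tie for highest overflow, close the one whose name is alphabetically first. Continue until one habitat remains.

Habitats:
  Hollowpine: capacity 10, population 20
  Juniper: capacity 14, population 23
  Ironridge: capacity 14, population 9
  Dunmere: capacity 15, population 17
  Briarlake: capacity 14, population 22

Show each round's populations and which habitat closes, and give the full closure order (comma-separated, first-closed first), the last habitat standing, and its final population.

Round 1: Briarlake=22 Dunmere=17 Hollowpine=20 Ironridge=9 Juniper=23 → close Hollowpine (overflow 10)
  20÷4 = 5 each, +1 to first 0
Round 2: Briarlake=27 Dunmere=22 Ironridge=14 Juniper=28 → close Juniper (overflow 14)
  28÷3 = 9 each, +1 to first 1
Round 3: Briarlake=37 Dunmere=31 Ironridge=23 → close Briarlake (overflow 23)
  37÷2 = 18 each, +1 to first 1
Round 4: Dunmere=50 Ironridge=41 → close Dunmere (overflow 35)
  50÷1 = 50 each, +1 to first 0

Closure order: Hollowpine, Juniper, Briarlake, Dunmere
Last habitat: Ironridge with 91 animals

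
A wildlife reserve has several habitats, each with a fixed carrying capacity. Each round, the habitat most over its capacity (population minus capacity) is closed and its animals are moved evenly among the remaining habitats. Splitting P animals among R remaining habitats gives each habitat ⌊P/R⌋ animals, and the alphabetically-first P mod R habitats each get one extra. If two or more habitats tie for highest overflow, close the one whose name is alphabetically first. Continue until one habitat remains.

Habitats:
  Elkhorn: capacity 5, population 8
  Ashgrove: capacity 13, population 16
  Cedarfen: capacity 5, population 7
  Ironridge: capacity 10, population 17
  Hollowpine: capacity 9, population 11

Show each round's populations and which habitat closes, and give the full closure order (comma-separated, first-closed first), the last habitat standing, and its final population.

Round 1: Ashgrove=16 Cedarfen=7 Elkhorn=8 Hollowpine=11 Ironridge=17 → close Ironridge (overflow 7)
  17÷4 = 4 each, +1 to first 1
Round 2: Ashgrove=21 Cedarfen=11 Elkhorn=12 Hollowpine=15 → close Ashgrove (overflow 8)
  21÷3 = 7 each, +1 to first 0
Round 3: Cedarfen=18 Elkhorn=19 Hollowpine=22 → close Elkhorn (overflow 14)
  19÷2 = 9 each, +1 to first 1
Round 4: Cedarfen=28 Hollowpine=31 → close Cedarfen (overflow 23)
  28÷1 = 28 each, +1 to first 0

Closure order: Ironridge, Ashgrove, Elkhorn, Cedarfen
Last habitat: Hollowpine with 59 animals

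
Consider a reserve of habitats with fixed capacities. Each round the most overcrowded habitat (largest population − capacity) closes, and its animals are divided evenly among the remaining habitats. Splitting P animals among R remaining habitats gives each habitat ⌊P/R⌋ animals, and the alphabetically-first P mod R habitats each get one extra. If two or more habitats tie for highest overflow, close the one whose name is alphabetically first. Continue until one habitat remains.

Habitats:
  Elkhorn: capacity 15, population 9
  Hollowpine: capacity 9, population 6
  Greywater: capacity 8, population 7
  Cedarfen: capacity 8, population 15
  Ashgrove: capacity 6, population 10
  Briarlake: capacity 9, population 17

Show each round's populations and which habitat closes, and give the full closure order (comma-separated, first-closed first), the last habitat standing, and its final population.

Closure order: Briarlake, Cedarfen, Ashgrove, Greywater, Elkhorn
Last habitat: Hollowpine with 64 animals

Round 1: Ashgrove=10 Briarlake=17 Cedarfen=15 Elkhorn=9 Greywater=7 Hollowpine=6 → close Briarlake (overflow 8)
  17÷5 = 3 each, +1 to first 2
Round 2: Ashgrove=14 Cedarfen=19 Elkhorn=12 Greywater=10 Hollowpine=9 → close Cedarfen (overflow 11)
  19÷4 = 4 each, +1 to first 3
Round 3: Ashgrove=19 Elkhorn=17 Greywater=15 Hollowpine=13 → close Ashgrove (overflow 13)
  19÷3 = 6 each, +1 to first 1
Round 4: Elkhorn=24 Greywater=21 Hollowpine=19 → close Greywater (overflow 13)
  21÷2 = 10 each, +1 to first 1
Round 5: Elkhorn=35 Hollowpine=29 → close Elkhorn (overflow 20)
  35÷1 = 35 each, +1 to first 0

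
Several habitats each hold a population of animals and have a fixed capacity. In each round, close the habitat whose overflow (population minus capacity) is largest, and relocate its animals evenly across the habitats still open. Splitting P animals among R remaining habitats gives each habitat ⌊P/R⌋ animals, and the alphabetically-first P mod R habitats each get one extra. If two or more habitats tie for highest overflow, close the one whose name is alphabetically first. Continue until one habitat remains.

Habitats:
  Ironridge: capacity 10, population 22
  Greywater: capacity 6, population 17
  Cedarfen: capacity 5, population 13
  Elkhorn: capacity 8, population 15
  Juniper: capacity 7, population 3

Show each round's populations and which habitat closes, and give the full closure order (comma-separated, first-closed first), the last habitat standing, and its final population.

Round 1: Cedarfen=13 Elkhorn=15 Greywater=17 Ironridge=22 Juniper=3 → close Ironridge (overflow 12)
  22÷4 = 5 each, +1 to first 2
Round 2: Cedarfen=19 Elkhorn=21 Greywater=22 Juniper=8 → close Greywater (overflow 16)
  22÷3 = 7 each, +1 to first 1
Round 3: Cedarfen=27 Elkhorn=28 Juniper=15 → close Cedarfen (overflow 22)
  27÷2 = 13 each, +1 to first 1
Round 4: Elkhorn=42 Juniper=28 → close Elkhorn (overflow 34)
  42÷1 = 42 each, +1 to first 0

Closure order: Ironridge, Greywater, Cedarfen, Elkhorn
Last habitat: Juniper with 70 animals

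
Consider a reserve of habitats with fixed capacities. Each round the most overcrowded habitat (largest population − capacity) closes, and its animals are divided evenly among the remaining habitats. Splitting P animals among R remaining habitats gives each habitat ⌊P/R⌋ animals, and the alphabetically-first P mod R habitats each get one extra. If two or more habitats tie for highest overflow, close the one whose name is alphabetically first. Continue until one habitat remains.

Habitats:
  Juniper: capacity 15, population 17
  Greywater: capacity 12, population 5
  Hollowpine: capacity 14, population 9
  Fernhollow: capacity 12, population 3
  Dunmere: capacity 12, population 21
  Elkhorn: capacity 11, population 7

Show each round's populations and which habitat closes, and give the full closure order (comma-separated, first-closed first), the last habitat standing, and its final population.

Round 1: Dunmere=21 Elkhorn=7 Fernhollow=3 Greywater=5 Hollowpine=9 Juniper=17 → close Dunmere (overflow 9)
  21÷5 = 4 each, +1 to first 1
Round 2: Elkhorn=12 Fernhollow=7 Greywater=9 Hollowpine=13 Juniper=21 → close Juniper (overflow 6)
  21÷4 = 5 each, +1 to first 1
Round 3: Elkhorn=18 Fernhollow=12 Greywater=14 Hollowpine=18 → close Elkhorn (overflow 7)
  18÷3 = 6 each, +1 to first 0
Round 4: Fernhollow=18 Greywater=20 Hollowpine=24 → close Hollowpine (overflow 10)
  24÷2 = 12 each, +1 to first 0
Round 5: Fernhollow=30 Greywater=32 → close Greywater (overflow 20)
  32÷1 = 32 each, +1 to first 0

Closure order: Dunmere, Juniper, Elkhorn, Hollowpine, Greywater
Last habitat: Fernhollow with 62 animals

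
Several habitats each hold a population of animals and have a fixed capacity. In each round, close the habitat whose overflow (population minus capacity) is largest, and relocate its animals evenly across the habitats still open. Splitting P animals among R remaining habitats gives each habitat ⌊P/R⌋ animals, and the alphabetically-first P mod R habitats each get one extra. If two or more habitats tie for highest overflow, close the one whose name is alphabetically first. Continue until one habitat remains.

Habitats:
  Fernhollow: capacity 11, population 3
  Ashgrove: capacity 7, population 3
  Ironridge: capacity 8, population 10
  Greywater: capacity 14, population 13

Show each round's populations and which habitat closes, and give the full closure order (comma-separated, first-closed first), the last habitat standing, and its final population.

Closure order: Ironridge, Greywater, Ashgrove
Last habitat: Fernhollow with 29 animals

Round 1: Ashgrove=3 Fernhollow=3 Greywater=13 Ironridge=10 → close Ironridge (overflow 2)
  10÷3 = 3 each, +1 to first 1
Round 2: Ashgrove=7 Fernhollow=6 Greywater=16 → close Greywater (overflow 2)
  16÷2 = 8 each, +1 to first 0
Round 3: Ashgrove=15 Fernhollow=14 → close Ashgrove (overflow 8)
  15÷1 = 15 each, +1 to first 0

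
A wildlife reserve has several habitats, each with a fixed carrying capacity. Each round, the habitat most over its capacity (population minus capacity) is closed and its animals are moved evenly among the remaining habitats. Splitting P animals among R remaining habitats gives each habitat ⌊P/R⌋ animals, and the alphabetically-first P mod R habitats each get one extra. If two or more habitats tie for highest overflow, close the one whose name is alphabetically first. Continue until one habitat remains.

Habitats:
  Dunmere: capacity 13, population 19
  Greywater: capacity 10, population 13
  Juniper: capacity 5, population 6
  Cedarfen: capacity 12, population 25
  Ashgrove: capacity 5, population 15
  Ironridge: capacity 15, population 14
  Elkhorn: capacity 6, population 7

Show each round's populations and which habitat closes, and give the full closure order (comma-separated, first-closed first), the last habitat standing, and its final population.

Closure order: Cedarfen, Ashgrove, Dunmere, Greywater, Elkhorn, Juniper
Last habitat: Ironridge with 99 animals

Round 1: Ashgrove=15 Cedarfen=25 Dunmere=19 Elkhorn=7 Greywater=13 Ironridge=14 Juniper=6 → close Cedarfen (overflow 13)
  25÷6 = 4 each, +1 to first 1
Round 2: Ashgrove=20 Dunmere=23 Elkhorn=11 Greywater=17 Ironridge=18 Juniper=10 → close Ashgrove (overflow 15)
  20÷5 = 4 each, +1 to first 0
Round 3: Dunmere=27 Elkhorn=15 Greywater=21 Ironridge=22 Juniper=14 → close Dunmere (overflow 14)
  27÷4 = 6 each, +1 to first 3
Round 4: Elkhorn=22 Greywater=28 Ironridge=29 Juniper=20 → close Greywater (overflow 18)
  28÷3 = 9 each, +1 to first 1
Round 5: Elkhorn=32 Ironridge=38 Juniper=29 → close Elkhorn (overflow 26)
  32÷2 = 16 each, +1 to first 0
Round 6: Ironridge=54 Juniper=45 → close Juniper (overflow 40)
  45÷1 = 45 each, +1 to first 0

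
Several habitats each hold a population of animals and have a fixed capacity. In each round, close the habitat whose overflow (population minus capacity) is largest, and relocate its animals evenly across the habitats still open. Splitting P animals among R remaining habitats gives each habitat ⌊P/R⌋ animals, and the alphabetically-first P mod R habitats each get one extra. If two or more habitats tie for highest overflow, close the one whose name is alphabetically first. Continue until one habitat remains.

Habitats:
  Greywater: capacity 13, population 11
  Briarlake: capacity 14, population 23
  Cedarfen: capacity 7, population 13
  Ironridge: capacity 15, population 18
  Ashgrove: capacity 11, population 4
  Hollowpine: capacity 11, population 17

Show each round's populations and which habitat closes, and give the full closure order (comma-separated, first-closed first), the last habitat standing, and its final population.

Closure order: Briarlake, Cedarfen, Hollowpine, Ironridge, Greywater
Last habitat: Ashgrove with 86 animals

Round 1: Ashgrove=4 Briarlake=23 Cedarfen=13 Greywater=11 Hollowpine=17 Ironridge=18 → close Briarlake (overflow 9)
  23÷5 = 4 each, +1 to first 3
Round 2: Ashgrove=9 Cedarfen=18 Greywater=16 Hollowpine=21 Ironridge=22 → close Cedarfen (overflow 11)
  18÷4 = 4 each, +1 to first 2
Round 3: Ashgrove=14 Greywater=21 Hollowpine=25 Ironridge=26 → close Hollowpine (overflow 14)
  25÷3 = 8 each, +1 to first 1
Round 4: Ashgrove=23 Greywater=29 Ironridge=34 → close Ironridge (overflow 19)
  34÷2 = 17 each, +1 to first 0
Round 5: Ashgrove=40 Greywater=46 → close Greywater (overflow 33)
  46÷1 = 46 each, +1 to first 0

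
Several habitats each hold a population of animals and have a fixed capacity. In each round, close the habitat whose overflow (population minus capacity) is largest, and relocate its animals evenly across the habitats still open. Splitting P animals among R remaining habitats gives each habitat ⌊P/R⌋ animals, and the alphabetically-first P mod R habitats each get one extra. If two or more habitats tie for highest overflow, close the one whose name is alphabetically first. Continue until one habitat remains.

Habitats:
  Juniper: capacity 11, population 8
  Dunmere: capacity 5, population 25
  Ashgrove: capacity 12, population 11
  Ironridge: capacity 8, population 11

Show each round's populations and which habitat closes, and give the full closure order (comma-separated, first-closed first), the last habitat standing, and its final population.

Closure order: Dunmere, Ironridge, Ashgrove
Last habitat: Juniper with 55 animals

Round 1: Ashgrove=11 Dunmere=25 Ironridge=11 Juniper=8 → close Dunmere (overflow 20)
  25÷3 = 8 each, +1 to first 1
Round 2: Ashgrove=20 Ironridge=19 Juniper=16 → close Ironridge (overflow 11)
  19÷2 = 9 each, +1 to first 1
Round 3: Ashgrove=30 Juniper=25 → close Ashgrove (overflow 18)
  30÷1 = 30 each, +1 to first 0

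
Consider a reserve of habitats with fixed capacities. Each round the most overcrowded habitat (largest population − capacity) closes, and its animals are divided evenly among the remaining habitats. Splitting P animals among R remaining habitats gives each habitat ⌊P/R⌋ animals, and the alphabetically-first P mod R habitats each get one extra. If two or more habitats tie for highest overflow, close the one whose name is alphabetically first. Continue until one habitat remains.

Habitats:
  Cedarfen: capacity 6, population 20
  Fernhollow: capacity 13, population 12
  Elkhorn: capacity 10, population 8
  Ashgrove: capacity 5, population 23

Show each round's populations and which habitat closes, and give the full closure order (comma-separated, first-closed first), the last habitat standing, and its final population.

Round 1: Ashgrove=23 Cedarfen=20 Elkhorn=8 Fernhollow=12 → close Ashgrove (overflow 18)
  23÷3 = 7 each, +1 to first 2
Round 2: Cedarfen=28 Elkhorn=16 Fernhollow=19 → close Cedarfen (overflow 22)
  28÷2 = 14 each, +1 to first 0
Round 3: Elkhorn=30 Fernhollow=33 → close Elkhorn (overflow 20)
  30÷1 = 30 each, +1 to first 0

Closure order: Ashgrove, Cedarfen, Elkhorn
Last habitat: Fernhollow with 63 animals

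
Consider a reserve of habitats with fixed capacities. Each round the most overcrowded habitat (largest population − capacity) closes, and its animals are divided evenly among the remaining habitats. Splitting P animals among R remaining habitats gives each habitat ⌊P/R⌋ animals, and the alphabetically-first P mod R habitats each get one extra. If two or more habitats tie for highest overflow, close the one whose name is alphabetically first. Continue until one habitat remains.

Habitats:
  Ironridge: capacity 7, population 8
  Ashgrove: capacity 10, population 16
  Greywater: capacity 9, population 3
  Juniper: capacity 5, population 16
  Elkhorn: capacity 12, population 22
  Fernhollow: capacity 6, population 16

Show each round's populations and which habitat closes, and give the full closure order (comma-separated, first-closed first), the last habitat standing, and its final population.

Round 1: Ashgrove=16 Elkhorn=22 Fernhollow=16 Greywater=3 Ironridge=8 Juniper=16 → close Juniper (overflow 11)
  16÷5 = 3 each, +1 to first 1
Round 2: Ashgrove=20 Elkhorn=25 Fernhollow=19 Greywater=6 Ironridge=11 → close Elkhorn (overflow 13)
  25÷4 = 6 each, +1 to first 1
Round 3: Ashgrove=27 Fernhollow=25 Greywater=12 Ironridge=17 → close Fernhollow (overflow 19)
  25÷3 = 8 each, +1 to first 1
Round 4: Ashgrove=36 Greywater=20 Ironridge=25 → close Ashgrove (overflow 26)
  36÷2 = 18 each, +1 to first 0
Round 5: Greywater=38 Ironridge=43 → close Ironridge (overflow 36)
  43÷1 = 43 each, +1 to first 0

Closure order: Juniper, Elkhorn, Fernhollow, Ashgrove, Ironridge
Last habitat: Greywater with 81 animals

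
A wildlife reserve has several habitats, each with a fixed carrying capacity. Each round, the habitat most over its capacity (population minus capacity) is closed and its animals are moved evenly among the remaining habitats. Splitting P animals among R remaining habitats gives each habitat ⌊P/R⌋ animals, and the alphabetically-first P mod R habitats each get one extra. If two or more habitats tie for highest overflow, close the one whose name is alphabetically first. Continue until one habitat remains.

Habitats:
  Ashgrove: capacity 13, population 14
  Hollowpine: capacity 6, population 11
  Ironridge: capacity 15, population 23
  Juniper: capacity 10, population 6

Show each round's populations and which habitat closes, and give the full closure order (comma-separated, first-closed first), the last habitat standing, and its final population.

Round 1: Ashgrove=14 Hollowpine=11 Ironridge=23 Juniper=6 → close Ironridge (overflow 8)
  23÷3 = 7 each, +1 to first 2
Round 2: Ashgrove=22 Hollowpine=19 Juniper=13 → close Hollowpine (overflow 13)
  19÷2 = 9 each, +1 to first 1
Round 3: Ashgrove=32 Juniper=22 → close Ashgrove (overflow 19)
  32÷1 = 32 each, +1 to first 0

Closure order: Ironridge, Hollowpine, Ashgrove
Last habitat: Juniper with 54 animals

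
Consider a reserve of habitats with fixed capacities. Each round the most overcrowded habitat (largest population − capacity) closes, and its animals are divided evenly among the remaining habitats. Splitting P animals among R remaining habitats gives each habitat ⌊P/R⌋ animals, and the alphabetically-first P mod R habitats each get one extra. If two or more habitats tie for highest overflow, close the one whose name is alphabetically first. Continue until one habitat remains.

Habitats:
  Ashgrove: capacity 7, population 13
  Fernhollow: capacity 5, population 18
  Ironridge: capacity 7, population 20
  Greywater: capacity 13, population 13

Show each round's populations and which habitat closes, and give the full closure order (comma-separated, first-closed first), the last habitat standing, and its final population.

Round 1: Ashgrove=13 Fernhollow=18 Greywater=13 Ironridge=20 → close Fernhollow (overflow 13)
  18÷3 = 6 each, +1 to first 0
Round 2: Ashgrove=19 Greywater=19 Ironridge=26 → close Ironridge (overflow 19)
  26÷2 = 13 each, +1 to first 0
Round 3: Ashgrove=32 Greywater=32 → close Ashgrove (overflow 25)
  32÷1 = 32 each, +1 to first 0

Closure order: Fernhollow, Ironridge, Ashgrove
Last habitat: Greywater with 64 animals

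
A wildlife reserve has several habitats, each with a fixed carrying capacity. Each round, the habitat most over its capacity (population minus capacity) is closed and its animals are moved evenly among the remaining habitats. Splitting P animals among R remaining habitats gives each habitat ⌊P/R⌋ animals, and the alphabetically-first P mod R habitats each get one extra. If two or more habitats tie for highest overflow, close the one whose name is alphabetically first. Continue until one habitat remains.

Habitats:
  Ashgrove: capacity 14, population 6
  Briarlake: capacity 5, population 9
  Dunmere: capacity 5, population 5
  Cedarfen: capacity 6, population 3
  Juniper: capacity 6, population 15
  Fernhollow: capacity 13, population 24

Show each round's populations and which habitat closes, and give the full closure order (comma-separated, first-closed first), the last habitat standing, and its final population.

Round 1: Ashgrove=6 Briarlake=9 Cedarfen=3 Dunmere=5 Fernhollow=24 Juniper=15 → close Fernhollow (overflow 11)
  24÷5 = 4 each, +1 to first 4
Round 2: Ashgrove=11 Briarlake=14 Cedarfen=8 Dunmere=10 Juniper=19 → close Juniper (overflow 13)
  19÷4 = 4 each, +1 to first 3
Round 3: Ashgrove=16 Briarlake=19 Cedarfen=13 Dunmere=14 → close Briarlake (overflow 14)
  19÷3 = 6 each, +1 to first 1
Round 4: Ashgrove=23 Cedarfen=19 Dunmere=20 → close Dunmere (overflow 15)
  20÷2 = 10 each, +1 to first 0
Round 5: Ashgrove=33 Cedarfen=29 → close Cedarfen (overflow 23)
  29÷1 = 29 each, +1 to first 0

Closure order: Fernhollow, Juniper, Briarlake, Dunmere, Cedarfen
Last habitat: Ashgrove with 62 animals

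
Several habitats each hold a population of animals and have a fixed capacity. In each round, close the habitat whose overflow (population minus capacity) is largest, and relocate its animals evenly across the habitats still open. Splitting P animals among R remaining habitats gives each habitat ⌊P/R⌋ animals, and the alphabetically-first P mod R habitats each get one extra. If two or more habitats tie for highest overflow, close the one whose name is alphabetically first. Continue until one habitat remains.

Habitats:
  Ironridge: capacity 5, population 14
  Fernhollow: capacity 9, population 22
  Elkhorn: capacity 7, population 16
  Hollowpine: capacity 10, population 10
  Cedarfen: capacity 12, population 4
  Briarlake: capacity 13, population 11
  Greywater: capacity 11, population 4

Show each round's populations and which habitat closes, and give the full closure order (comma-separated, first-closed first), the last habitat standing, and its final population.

Round 1: Briarlake=11 Cedarfen=4 Elkhorn=16 Fernhollow=22 Greywater=4 Hollowpine=10 Ironridge=14 → close Fernhollow (overflow 13)
  22÷6 = 3 each, +1 to first 4
Round 2: Briarlake=15 Cedarfen=8 Elkhorn=20 Greywater=8 Hollowpine=13 Ironridge=17 → close Elkhorn (overflow 13)
  20÷5 = 4 each, +1 to first 0
Round 3: Briarlake=19 Cedarfen=12 Greywater=12 Hollowpine=17 Ironridge=21 → close Ironridge (overflow 16)
  21÷4 = 5 each, +1 to first 1
Round 4: Briarlake=25 Cedarfen=17 Greywater=17 Hollowpine=22 → close Briarlake (overflow 12)
  25÷3 = 8 each, +1 to first 1
Round 5: Cedarfen=26 Greywater=25 Hollowpine=30 → close Hollowpine (overflow 20)
  30÷2 = 15 each, +1 to first 0
Round 6: Cedarfen=41 Greywater=40 → close Cedarfen (overflow 29)
  41÷1 = 41 each, +1 to first 0

Closure order: Fernhollow, Elkhorn, Ironridge, Briarlake, Hollowpine, Cedarfen
Last habitat: Greywater with 81 animals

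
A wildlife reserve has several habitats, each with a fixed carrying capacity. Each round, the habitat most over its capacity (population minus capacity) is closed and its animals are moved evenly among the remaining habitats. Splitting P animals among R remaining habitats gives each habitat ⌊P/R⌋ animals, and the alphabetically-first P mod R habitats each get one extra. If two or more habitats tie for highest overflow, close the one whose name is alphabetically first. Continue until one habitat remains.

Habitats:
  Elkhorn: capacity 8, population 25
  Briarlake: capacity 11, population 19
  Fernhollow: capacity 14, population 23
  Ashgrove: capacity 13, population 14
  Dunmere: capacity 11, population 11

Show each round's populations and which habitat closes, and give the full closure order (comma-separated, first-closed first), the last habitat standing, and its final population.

Round 1: Ashgrove=14 Briarlake=19 Dunmere=11 Elkhorn=25 Fernhollow=23 → close Elkhorn (overflow 17)
  25÷4 = 6 each, +1 to first 1
Round 2: Ashgrove=21 Briarlake=25 Dunmere=17 Fernhollow=29 → close Fernhollow (overflow 15)
  29÷3 = 9 each, +1 to first 2
Round 3: Ashgrove=31 Briarlake=35 Dunmere=26 → close Briarlake (overflow 24)
  35÷2 = 17 each, +1 to first 1
Round 4: Ashgrove=49 Dunmere=43 → close Ashgrove (overflow 36)
  49÷1 = 49 each, +1 to first 0

Closure order: Elkhorn, Fernhollow, Briarlake, Ashgrove
Last habitat: Dunmere with 92 animals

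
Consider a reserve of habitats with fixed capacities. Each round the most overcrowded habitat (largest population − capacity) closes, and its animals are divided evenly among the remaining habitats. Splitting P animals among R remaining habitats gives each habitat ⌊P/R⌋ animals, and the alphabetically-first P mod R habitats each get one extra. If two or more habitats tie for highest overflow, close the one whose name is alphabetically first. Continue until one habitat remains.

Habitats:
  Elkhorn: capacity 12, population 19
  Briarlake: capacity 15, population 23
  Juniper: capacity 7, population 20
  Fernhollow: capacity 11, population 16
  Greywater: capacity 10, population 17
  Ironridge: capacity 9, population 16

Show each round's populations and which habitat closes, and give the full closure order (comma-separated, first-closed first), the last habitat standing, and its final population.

Round 1: Briarlake=23 Elkhorn=19 Fernhollow=16 Greywater=17 Ironridge=16 Juniper=20 → close Juniper (overflow 13)
  20÷5 = 4 each, +1 to first 0
Round 2: Briarlake=27 Elkhorn=23 Fernhollow=20 Greywater=21 Ironridge=20 → close Briarlake (overflow 12)
  27÷4 = 6 each, +1 to first 3
Round 3: Elkhorn=30 Fernhollow=27 Greywater=28 Ironridge=26 → close Elkhorn (overflow 18)
  30÷3 = 10 each, +1 to first 0
Round 4: Fernhollow=37 Greywater=38 Ironridge=36 → close Greywater (overflow 28)
  38÷2 = 19 each, +1 to first 0
Round 5: Fernhollow=56 Ironridge=55 → close Ironridge (overflow 46)
  55÷1 = 55 each, +1 to first 0

Closure order: Juniper, Briarlake, Elkhorn, Greywater, Ironridge
Last habitat: Fernhollow with 111 animals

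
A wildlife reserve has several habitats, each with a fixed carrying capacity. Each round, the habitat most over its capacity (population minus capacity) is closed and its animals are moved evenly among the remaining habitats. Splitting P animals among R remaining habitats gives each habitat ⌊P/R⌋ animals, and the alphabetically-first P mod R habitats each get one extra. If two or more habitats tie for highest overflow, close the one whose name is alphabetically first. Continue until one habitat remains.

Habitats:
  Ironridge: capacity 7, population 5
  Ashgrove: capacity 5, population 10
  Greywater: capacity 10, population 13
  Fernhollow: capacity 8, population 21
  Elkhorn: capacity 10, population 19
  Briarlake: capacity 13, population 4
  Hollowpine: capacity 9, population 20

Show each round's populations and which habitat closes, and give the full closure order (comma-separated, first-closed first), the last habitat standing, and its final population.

Round 1: Ashgrove=10 Briarlake=4 Elkhorn=19 Fernhollow=21 Greywater=13 Hollowpine=20 Ironridge=5 → close Fernhollow (overflow 13)
  21÷6 = 3 each, +1 to first 3
Round 2: Ashgrove=14 Briarlake=8 Elkhorn=23 Greywater=16 Hollowpine=23 Ironridge=8 → close Hollowpine (overflow 14)
  23÷5 = 4 each, +1 to first 3
Round 3: Ashgrove=19 Briarlake=13 Elkhorn=28 Greywater=20 Ironridge=12 → close Elkhorn (overflow 18)
  28÷4 = 7 each, +1 to first 0
Round 4: Ashgrove=26 Briarlake=20 Greywater=27 Ironridge=19 → close Ashgrove (overflow 21)
  26÷3 = 8 each, +1 to first 2
Round 5: Briarlake=29 Greywater=36 Ironridge=27 → close Greywater (overflow 26)
  36÷2 = 18 each, +1 to first 0
Round 6: Briarlake=47 Ironridge=45 → close Ironridge (overflow 38)
  45÷1 = 45 each, +1 to first 0

Closure order: Fernhollow, Hollowpine, Elkhorn, Ashgrove, Greywater, Ironridge
Last habitat: Briarlake with 92 animals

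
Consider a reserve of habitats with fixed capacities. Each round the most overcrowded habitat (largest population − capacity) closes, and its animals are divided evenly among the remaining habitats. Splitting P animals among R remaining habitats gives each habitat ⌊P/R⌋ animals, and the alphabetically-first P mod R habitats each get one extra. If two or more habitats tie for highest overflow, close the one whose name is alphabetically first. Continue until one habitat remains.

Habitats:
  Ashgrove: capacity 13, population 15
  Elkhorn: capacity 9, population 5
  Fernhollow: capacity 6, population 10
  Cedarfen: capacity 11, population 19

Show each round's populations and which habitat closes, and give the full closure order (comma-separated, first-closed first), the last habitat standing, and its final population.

Round 1: Ashgrove=15 Cedarfen=19 Elkhorn=5 Fernhollow=10 → close Cedarfen (overflow 8)
  19÷3 = 6 each, +1 to first 1
Round 2: Ashgrove=22 Elkhorn=11 Fernhollow=16 → close Fernhollow (overflow 10)
  16÷2 = 8 each, +1 to first 0
Round 3: Ashgrove=30 Elkhorn=19 → close Ashgrove (overflow 17)
  30÷1 = 30 each, +1 to first 0

Closure order: Cedarfen, Fernhollow, Ashgrove
Last habitat: Elkhorn with 49 animals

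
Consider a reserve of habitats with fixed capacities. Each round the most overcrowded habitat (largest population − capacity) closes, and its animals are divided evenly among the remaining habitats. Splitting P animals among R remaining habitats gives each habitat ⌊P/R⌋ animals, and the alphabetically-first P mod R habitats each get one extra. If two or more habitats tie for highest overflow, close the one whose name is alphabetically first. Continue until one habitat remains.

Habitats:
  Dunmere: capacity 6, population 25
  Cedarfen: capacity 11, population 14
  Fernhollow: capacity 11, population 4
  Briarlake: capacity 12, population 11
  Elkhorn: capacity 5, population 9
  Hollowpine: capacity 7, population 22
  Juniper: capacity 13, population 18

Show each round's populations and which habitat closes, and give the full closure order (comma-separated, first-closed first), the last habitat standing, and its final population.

Round 1: Briarlake=11 Cedarfen=14 Dunmere=25 Elkhorn=9 Fernhollow=4 Hollowpine=22 Juniper=18 → close Dunmere (overflow 19)
  25÷6 = 4 each, +1 to first 1
Round 2: Briarlake=16 Cedarfen=18 Elkhorn=13 Fernhollow=8 Hollowpine=26 Juniper=22 → close Hollowpine (overflow 19)
  26÷5 = 5 each, +1 to first 1
Round 3: Briarlake=22 Cedarfen=23 Elkhorn=18 Fernhollow=13 Juniper=27 → close Juniper (overflow 14)
  27÷4 = 6 each, +1 to first 3
Round 4: Briarlake=29 Cedarfen=30 Elkhorn=25 Fernhollow=19 → close Elkhorn (overflow 20)
  25÷3 = 8 each, +1 to first 1
Round 5: Briarlake=38 Cedarfen=38 Fernhollow=27 → close Cedarfen (overflow 27)
  38÷2 = 19 each, +1 to first 0
Round 6: Briarlake=57 Fernhollow=46 → close Briarlake (overflow 45)
  57÷1 = 57 each, +1 to first 0

Closure order: Dunmere, Hollowpine, Juniper, Elkhorn, Cedarfen, Briarlake
Last habitat: Fernhollow with 103 animals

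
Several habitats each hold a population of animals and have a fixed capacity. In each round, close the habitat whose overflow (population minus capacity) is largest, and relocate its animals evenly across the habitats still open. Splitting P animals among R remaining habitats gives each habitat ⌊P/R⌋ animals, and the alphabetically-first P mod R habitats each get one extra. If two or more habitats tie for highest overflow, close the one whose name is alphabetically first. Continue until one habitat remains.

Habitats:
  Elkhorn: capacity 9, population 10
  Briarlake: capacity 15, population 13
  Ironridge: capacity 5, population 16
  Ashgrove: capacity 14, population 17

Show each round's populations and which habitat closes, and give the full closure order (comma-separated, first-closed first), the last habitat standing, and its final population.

Closure order: Ironridge, Ashgrove, Elkhorn
Last habitat: Briarlake with 56 animals

Round 1: Ashgrove=17 Briarlake=13 Elkhorn=10 Ironridge=16 → close Ironridge (overflow 11)
  16÷3 = 5 each, +1 to first 1
Round 2: Ashgrove=23 Briarlake=18 Elkhorn=15 → close Ashgrove (overflow 9)
  23÷2 = 11 each, +1 to first 1
Round 3: Briarlake=30 Elkhorn=26 → close Elkhorn (overflow 17)
  26÷1 = 26 each, +1 to first 0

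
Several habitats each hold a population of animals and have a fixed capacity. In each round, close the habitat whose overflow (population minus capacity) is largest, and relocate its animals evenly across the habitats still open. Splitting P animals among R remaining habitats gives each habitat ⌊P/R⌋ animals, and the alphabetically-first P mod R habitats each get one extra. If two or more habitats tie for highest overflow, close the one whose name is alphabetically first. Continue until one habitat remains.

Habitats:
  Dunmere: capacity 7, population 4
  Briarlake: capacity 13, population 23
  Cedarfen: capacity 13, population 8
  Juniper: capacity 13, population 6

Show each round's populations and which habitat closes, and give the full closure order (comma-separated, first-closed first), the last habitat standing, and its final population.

Closure order: Briarlake, Dunmere, Cedarfen
Last habitat: Juniper with 41 animals

Round 1: Briarlake=23 Cedarfen=8 Dunmere=4 Juniper=6 → close Briarlake (overflow 10)
  23÷3 = 7 each, +1 to first 2
Round 2: Cedarfen=16 Dunmere=12 Juniper=13 → close Dunmere (overflow 5)
  12÷2 = 6 each, +1 to first 0
Round 3: Cedarfen=22 Juniper=19 → close Cedarfen (overflow 9)
  22÷1 = 22 each, +1 to first 0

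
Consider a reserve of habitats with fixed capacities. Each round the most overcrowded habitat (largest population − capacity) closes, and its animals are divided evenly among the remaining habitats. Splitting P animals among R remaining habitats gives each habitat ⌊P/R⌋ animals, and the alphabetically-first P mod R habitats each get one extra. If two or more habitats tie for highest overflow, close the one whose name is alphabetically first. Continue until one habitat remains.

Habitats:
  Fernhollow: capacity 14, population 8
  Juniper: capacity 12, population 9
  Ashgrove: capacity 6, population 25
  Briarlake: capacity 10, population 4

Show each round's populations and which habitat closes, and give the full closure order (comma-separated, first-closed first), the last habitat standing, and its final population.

Closure order: Ashgrove, Juniper, Briarlake
Last habitat: Fernhollow with 46 animals

Round 1: Ashgrove=25 Briarlake=4 Fernhollow=8 Juniper=9 → close Ashgrove (overflow 19)
  25÷3 = 8 each, +1 to first 1
Round 2: Briarlake=13 Fernhollow=16 Juniper=17 → close Juniper (overflow 5)
  17÷2 = 8 each, +1 to first 1
Round 3: Briarlake=22 Fernhollow=24 → close Briarlake (overflow 12)
  22÷1 = 22 each, +1 to first 0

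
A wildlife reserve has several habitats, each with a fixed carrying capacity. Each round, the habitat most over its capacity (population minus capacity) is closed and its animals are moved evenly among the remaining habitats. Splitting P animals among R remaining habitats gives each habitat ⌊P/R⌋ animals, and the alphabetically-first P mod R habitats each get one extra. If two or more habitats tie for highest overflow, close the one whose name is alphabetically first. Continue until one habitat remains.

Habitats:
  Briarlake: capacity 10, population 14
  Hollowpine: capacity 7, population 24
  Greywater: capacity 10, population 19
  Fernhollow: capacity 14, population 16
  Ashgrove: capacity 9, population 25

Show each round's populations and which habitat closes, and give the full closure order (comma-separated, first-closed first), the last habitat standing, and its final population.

Closure order: Hollowpine, Ashgrove, Greywater, Briarlake
Last habitat: Fernhollow with 98 animals

Round 1: Ashgrove=25 Briarlake=14 Fernhollow=16 Greywater=19 Hollowpine=24 → close Hollowpine (overflow 17)
  24÷4 = 6 each, +1 to first 0
Round 2: Ashgrove=31 Briarlake=20 Fernhollow=22 Greywater=25 → close Ashgrove (overflow 22)
  31÷3 = 10 each, +1 to first 1
Round 3: Briarlake=31 Fernhollow=32 Greywater=35 → close Greywater (overflow 25)
  35÷2 = 17 each, +1 to first 1
Round 4: Briarlake=49 Fernhollow=49 → close Briarlake (overflow 39)
  49÷1 = 49 each, +1 to first 0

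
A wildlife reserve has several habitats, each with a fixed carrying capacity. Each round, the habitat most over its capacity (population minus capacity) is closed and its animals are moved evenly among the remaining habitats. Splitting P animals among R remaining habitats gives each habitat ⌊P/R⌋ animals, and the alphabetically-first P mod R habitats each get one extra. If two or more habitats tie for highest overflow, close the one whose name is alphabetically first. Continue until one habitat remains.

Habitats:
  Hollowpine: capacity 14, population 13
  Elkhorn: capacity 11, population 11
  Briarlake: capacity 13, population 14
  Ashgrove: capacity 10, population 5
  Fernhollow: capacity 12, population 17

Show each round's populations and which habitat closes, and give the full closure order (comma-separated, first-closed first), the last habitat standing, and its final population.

Closure order: Fernhollow, Briarlake, Elkhorn, Hollowpine
Last habitat: Ashgrove with 60 animals

Round 1: Ashgrove=5 Briarlake=14 Elkhorn=11 Fernhollow=17 Hollowpine=13 → close Fernhollow (overflow 5)
  17÷4 = 4 each, +1 to first 1
Round 2: Ashgrove=10 Briarlake=18 Elkhorn=15 Hollowpine=17 → close Briarlake (overflow 5)
  18÷3 = 6 each, +1 to first 0
Round 3: Ashgrove=16 Elkhorn=21 Hollowpine=23 → close Elkhorn (overflow 10)
  21÷2 = 10 each, +1 to first 1
Round 4: Ashgrove=27 Hollowpine=33 → close Hollowpine (overflow 19)
  33÷1 = 33 each, +1 to first 0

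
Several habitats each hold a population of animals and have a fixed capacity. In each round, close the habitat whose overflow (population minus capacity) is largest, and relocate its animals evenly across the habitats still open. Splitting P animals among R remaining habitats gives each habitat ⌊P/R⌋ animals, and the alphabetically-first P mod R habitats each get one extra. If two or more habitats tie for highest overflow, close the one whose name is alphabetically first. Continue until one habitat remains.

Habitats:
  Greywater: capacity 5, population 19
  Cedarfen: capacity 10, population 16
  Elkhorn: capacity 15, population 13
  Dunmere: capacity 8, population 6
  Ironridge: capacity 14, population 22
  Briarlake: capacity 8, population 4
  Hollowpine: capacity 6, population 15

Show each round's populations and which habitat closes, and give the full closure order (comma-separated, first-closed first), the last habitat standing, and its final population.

Closure order: Greywater, Hollowpine, Ironridge, Cedarfen, Dunmere, Briarlake
Last habitat: Elkhorn with 95 animals

Round 1: Briarlake=4 Cedarfen=16 Dunmere=6 Elkhorn=13 Greywater=19 Hollowpine=15 Ironridge=22 → close Greywater (overflow 14)
  19÷6 = 3 each, +1 to first 1
Round 2: Briarlake=8 Cedarfen=19 Dunmere=9 Elkhorn=16 Hollowpine=18 Ironridge=25 → close Hollowpine (overflow 12)
  18÷5 = 3 each, +1 to first 3
Round 3: Briarlake=12 Cedarfen=23 Dunmere=13 Elkhorn=19 Ironridge=28 → close Ironridge (overflow 14)
  28÷4 = 7 each, +1 to first 0
Round 4: Briarlake=19 Cedarfen=30 Dunmere=20 Elkhorn=26 → close Cedarfen (overflow 20)
  30÷3 = 10 each, +1 to first 0
Round 5: Briarlake=29 Dunmere=30 Elkhorn=36 → close Dunmere (overflow 22)
  30÷2 = 15 each, +1 to first 0
Round 6: Briarlake=44 Elkhorn=51 → close Briarlake (overflow 36)
  44÷1 = 44 each, +1 to first 0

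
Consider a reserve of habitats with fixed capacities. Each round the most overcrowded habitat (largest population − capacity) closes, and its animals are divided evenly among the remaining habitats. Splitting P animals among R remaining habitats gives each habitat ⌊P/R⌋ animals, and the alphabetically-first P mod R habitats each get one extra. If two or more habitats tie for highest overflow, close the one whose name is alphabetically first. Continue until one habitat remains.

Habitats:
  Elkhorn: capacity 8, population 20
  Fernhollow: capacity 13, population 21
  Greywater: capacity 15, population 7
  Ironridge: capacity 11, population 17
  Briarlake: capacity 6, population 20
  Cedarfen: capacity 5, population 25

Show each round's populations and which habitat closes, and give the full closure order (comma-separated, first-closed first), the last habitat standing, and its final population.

Closure order: Cedarfen, Briarlake, Elkhorn, Fernhollow, Ironridge
Last habitat: Greywater with 110 animals

Round 1: Briarlake=20 Cedarfen=25 Elkhorn=20 Fernhollow=21 Greywater=7 Ironridge=17 → close Cedarfen (overflow 20)
  25÷5 = 5 each, +1 to first 0
Round 2: Briarlake=25 Elkhorn=25 Fernhollow=26 Greywater=12 Ironridge=22 → close Briarlake (overflow 19)
  25÷4 = 6 each, +1 to first 1
Round 3: Elkhorn=32 Fernhollow=32 Greywater=18 Ironridge=28 → close Elkhorn (overflow 24)
  32÷3 = 10 each, +1 to first 2
Round 4: Fernhollow=43 Greywater=29 Ironridge=38 → close Fernhollow (overflow 30)
  43÷2 = 21 each, +1 to first 1
Round 5: Greywater=51 Ironridge=59 → close Ironridge (overflow 48)
  59÷1 = 59 each, +1 to first 0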